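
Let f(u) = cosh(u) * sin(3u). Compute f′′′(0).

Take the Cauchy product of the two expansions.
From the series, [u^3] f = -3; multiply by 3! = 6 to get -18.

-18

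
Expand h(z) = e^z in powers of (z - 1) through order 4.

Apply the Taylor formula c_k = f^(k)(a)/k!.
[(z - 1)^0] = e;  [(z - 1)^1] = e;  [(z - 1)^2] = e/2;  [(z - 1)^3] = e/6;  [(z - 1)^4] = e/24.

e*(z - 1)^4/24 + e*(z - 1)^3/6 + e*(z - 1)^2/2 + e*(z - 1) + e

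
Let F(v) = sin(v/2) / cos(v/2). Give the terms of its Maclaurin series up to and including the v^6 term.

v^5/240 + v^3/24 + v/2

Write the quotient as an unknown series and match coefficients against numerator = denominator · series.
F(0) = 0
F′(0) = 1/2
F′′(0) = 0
F′′′(0) = 1/4
F^(4)(0) = 0
F^(5)(0) = 1/2
F^(6)(0) = 0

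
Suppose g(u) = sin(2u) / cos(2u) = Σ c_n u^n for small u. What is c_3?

8/3

Write the quotient as an unknown series and match coefficients against numerator = denominator · series.
g(0) = 0
g′(0) = 2
g′′(0) = 0
g′′′(0) = 16
Dividing each by k! gives the coefficients c_0, ..., c_3.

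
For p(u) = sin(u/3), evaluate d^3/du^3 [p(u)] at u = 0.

Use the known series and substitute for the argument.
The coefficient of u^3 in the expansion is -1/162, so p′′′(0) = 3! * (-1/162) = -1/27.

-1/27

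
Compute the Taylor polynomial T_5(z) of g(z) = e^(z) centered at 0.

z^5/120 + z^4/24 + z^3/6 + z^2/2 + z + 1

g(0) = 1
g′(0) = 1
g′′(0) = 1
g′′′(0) = 1
g^(4)(0) = 1
g^(5)(0) = 1
The Taylor polynomial is Σ g^(k)(0)/k! · z^k.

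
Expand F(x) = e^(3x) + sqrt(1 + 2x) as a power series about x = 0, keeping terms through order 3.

5*x^3 + 4*x^2 + 4*x + 2

Add the two expansions coefficient-wise.
[x^0] = 2;  [x^1] = 4;  [x^2] = 4;  [x^3] = 5.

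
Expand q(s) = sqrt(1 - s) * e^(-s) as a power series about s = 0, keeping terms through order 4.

11*s^4/128 - 17*s^3/48 + 7*s^2/8 - 3*s/2 + 1

Expand each factor separately, then convolve coefficients.
q(0) = 1
q′(0) = -3/2
q′′(0) = 7/4
q′′′(0) = -17/8
q^(4)(0) = 33/16
Dividing each by k! gives the coefficients c_0, ..., c_4.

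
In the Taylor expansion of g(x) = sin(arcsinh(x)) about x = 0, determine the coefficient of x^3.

Plug the Maclaurin series of the inner function into that of the outer and collect terms.
g(0) = 0
g′(0) = 1
g′′(0) = 0
g′′′(0) = -2
Then c_k = g^(k)(0)/k! gives each Taylor coefficient.

-1/3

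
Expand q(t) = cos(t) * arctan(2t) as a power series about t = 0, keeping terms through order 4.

Expand each factor separately, then convolve coefficients.

-11*t^3/3 + 2*t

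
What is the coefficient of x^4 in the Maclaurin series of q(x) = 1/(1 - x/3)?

Compute the successive derivatives at the expansion point and divide by k!.
[x^0] = 1;  [x^1] = 1/3;  [x^2] = 1/9;  [x^3] = 1/27;  [x^4] = 1/81.

1/81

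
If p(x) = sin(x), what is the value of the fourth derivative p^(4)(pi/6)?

From the series, [(x - pi/6)^4] p = 1/48; multiply by 4! = 24 to get 1/2.

1/2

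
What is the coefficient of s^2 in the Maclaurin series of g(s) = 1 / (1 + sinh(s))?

1

Use the geometric series for the reciprocal, then substitute.
g(0) = 1
g′(0) = -1
g′′(0) = 2
So c_2 = g′′(0)/2! = 1.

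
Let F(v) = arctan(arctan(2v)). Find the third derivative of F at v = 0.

-32

Let u equal the inner series; expand the outer function in u and truncate.
The coefficient of v^3 in the expansion is -16/3, so F′′′(0) = 3! * (-16/3) = -32.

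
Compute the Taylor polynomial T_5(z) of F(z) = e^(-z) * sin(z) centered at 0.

Multiply the two series term by term and collect like powers.
F(0) = 0
F′(0) = 1
F′′(0) = -2
F′′′(0) = 2
F^(4)(0) = 0
F^(5)(0) = -4

-z^5/30 + z^3/3 - z^2 + z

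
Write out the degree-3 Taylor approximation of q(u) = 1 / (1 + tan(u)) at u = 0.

-4*u^3/3 + u^2 - u + 1

Write 1/(1+u) = 1 - u + u^2 - u^3 + ... and substitute the series for u.
[u^0] = 1;  [u^1] = -1;  [u^2] = 1;  [u^3] = -4/3.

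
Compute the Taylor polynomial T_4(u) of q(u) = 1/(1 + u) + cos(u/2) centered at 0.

385*u^4/384 - u^3 + 7*u^2/8 - u + 2

Combine the two series term by term.
q(0) = 2
q′(0) = -1
q′′(0) = 7/4
q′′′(0) = -6
q^(4)(0) = 385/16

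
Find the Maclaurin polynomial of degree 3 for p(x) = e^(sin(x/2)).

x^2/8 + x/2 + 1

Plug the Maclaurin series of the inner function into that of the outer and collect terms.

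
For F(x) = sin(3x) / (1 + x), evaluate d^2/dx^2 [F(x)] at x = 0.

-6

Take the Cauchy product of the two expansions.
From the series, [x^2] F = -3; multiply by 2! = 2 to get -6.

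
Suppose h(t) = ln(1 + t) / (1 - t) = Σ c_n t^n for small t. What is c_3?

5/6

Expand 1/(denominator) as a geometric series and multiply by the numerator's series.
h(0) = 0
h′(0) = 1
h′′(0) = 1
h′′′(0) = 5
Then c_k = h^(k)(0)/k! gives each Taylor coefficient.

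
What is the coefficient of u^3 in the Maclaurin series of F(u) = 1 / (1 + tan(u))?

Write 1/(1+u) = 1 - u + u^2 - u^3 + ... and substitute the series for u.

-4/3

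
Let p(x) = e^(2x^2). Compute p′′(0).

4

Use the known series and substitute for the argument.
The coefficient of x^2 in the expansion is 2, so p′′(0) = 2! * (2) = 4.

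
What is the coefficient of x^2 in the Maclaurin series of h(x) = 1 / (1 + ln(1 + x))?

3/2

Write 1/(1+u) = 1 - u + u^2 - u^3 + ... and substitute the series for u.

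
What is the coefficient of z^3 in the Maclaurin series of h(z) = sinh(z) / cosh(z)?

-1/3

Write the quotient as an unknown series and match coefficients against numerator = denominator · series.
h(0) = 0
h′(0) = 1
h′′(0) = 0
h′′′(0) = -2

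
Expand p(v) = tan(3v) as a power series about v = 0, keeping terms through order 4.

Apply the Taylor formula c_k = f^(k)(a)/k!.
p(0) = 0
p′(0) = 3
p′′(0) = 0
p′′′(0) = 54
p^(4)(0) = 0
Then c_k = p^(k)(0)/k! gives each Taylor coefficient.

9*v^3 + 3*v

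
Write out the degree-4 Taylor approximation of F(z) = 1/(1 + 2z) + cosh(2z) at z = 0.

Expand each term separately and add.
[z^0] = 2;  [z^1] = -2;  [z^2] = 6;  [z^3] = -8;  [z^4] = 50/3.

50*z^4/3 - 8*z^3 + 6*z^2 - 2*z + 2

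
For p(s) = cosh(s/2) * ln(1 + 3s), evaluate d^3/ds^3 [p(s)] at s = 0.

Multiply the two series term by term and collect like powers.
The coefficient of s^3 in the expansion is 75/8, so p′′′(0) = 3! * (75/8) = 225/4.

225/4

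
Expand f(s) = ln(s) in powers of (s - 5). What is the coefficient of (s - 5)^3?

1/375

Apply the Taylor formula c_k = f^(k)(a)/k!.
f(5) = ln(5)
f′(5) = 1/5
f′′(5) = -1/25
f′′′(5) = 2/125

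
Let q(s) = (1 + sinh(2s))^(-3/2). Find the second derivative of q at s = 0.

Compose series: expand the inner function first, then feed it into the outer expansion.
The coefficient of s^2 in the expansion is 15/2, so q′′(0) = 2! * (15/2) = 15.

15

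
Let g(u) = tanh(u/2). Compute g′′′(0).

-1/4

Apply the Taylor formula c_k = f^(k)(a)/k!.
The coefficient of u^3 in the expansion is -1/24, so g′′′(0) = 3! * (-1/24) = -1/4.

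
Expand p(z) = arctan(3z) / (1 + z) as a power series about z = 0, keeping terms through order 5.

Expand each factor separately, then convolve coefficients.
p(0) = 0
p′(0) = 3
p′′(0) = -6
p′′′(0) = -36
p^(4)(0) = 144
p^(5)(0) = 5112
Then c_k = p^(k)(0)/k! gives each Taylor coefficient.

213*z^5/5 + 6*z^4 - 6*z^3 - 3*z^2 + 3*z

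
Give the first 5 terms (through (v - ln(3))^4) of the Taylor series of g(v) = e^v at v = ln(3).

(v - ln(3))^4/8 + (v - ln(3))^3/2 + 3*(v - ln(3))^2/2 + 3*(v - ln(3)) + 3

g(ln(3)) = 3
g′(ln(3)) = 3
g′′(ln(3)) = 3
g′′′(ln(3)) = 3
g^(4)(ln(3)) = 3
Dividing each by k! gives the coefficients c_0, ..., c_4.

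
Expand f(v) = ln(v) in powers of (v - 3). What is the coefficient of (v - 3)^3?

f(3) = ln(3)
f′(3) = 1/3
f′′(3) = -1/9
f′′′(3) = 2/27
The Taylor polynomial is Σ f^(k)(3)/k! · (v - 3)^k.

1/81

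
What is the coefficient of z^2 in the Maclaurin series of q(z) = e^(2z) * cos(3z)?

Write out both Maclaurin series and multiply, keeping only the needed powers.
q(0) = 1
q′(0) = 2
q′′(0) = -5

-5/2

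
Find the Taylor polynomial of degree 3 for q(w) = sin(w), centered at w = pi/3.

-(w - pi/3)^3/12 - sqrt(3)*(w - pi/3)^2/4 + (w - pi/3)/2 + sqrt(3)/2

q(pi/3) = sqrt(3)/2
q′(pi/3) = 1/2
q′′(pi/3) = -sqrt(3)/2
q′′′(pi/3) = -1/2
The Taylor polynomial is Σ q^(k)(pi/3)/k! · (w - pi/3)^k.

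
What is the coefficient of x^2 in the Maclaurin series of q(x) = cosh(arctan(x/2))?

1/8

Substitute the inner expansion into the outer series and collect powers.
q(0) = 1
q′(0) = 0
q′′(0) = 1/4
Dividing each by k! gives the coefficients c_0, ..., c_2.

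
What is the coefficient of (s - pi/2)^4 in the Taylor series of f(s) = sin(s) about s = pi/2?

1/24

Compute the successive derivatives at the expansion point and divide by k!.
f(pi/2) = 1
f′(pi/2) = 0
f′′(pi/2) = -1
f′′′(pi/2) = 0
f^(4)(pi/2) = 1
The Taylor polynomial is Σ f^(k)(pi/2)/k! · (s - pi/2)^k.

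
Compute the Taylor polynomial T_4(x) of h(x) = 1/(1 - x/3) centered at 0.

Apply the Taylor formula c_k = f^(k)(a)/k!.
[x^0] = 1;  [x^1] = 1/3;  [x^2] = 1/9;  [x^3] = 1/27;  [x^4] = 1/81.

x^4/81 + x^3/27 + x^2/9 + x/3 + 1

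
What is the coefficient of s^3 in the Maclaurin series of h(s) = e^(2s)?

Differentiate repeatedly and evaluate at the center.
[s^0] = 1;  [s^1] = 2;  [s^2] = 2;  [s^3] = 4/3.

4/3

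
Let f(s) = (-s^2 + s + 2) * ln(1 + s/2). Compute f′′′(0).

-13/4

Distribute the polynomial across the series and collect like powers.
From the series, [s^3] f = -13/24; multiply by 3! = 6 to get -13/4.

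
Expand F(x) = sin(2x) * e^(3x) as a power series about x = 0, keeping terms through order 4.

5*x^4 + 23*x^3/3 + 6*x^2 + 2*x

Write out both Maclaurin series and multiply, keeping only the needed powers.
F(0) = 0
F′(0) = 2
F′′(0) = 12
F′′′(0) = 46
F^(4)(0) = 120
Dividing each by k! gives the coefficients c_0, ..., c_4.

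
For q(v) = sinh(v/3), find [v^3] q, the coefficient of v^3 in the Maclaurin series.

q(0) = 0
q′(0) = 1/3
q′′(0) = 0
q′′′(0) = 1/27
So c_3 = q′′′(0)/3! = 1/162.

1/162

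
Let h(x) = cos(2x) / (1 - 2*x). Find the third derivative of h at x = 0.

Use 1/(1 - r) = Σ r^k on the denominator, then take the Cauchy product.
The coefficient of x^3 in the expansion is 4, so h′′′(0) = 3! * (4) = 24.

24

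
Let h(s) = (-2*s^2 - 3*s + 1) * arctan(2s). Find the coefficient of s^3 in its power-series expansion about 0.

Distribute the polynomial across the series and collect like powers.
h(0) = 0
h′(0) = 2
h′′(0) = -12
h′′′(0) = -40
So c_3 = h′′′(0)/3! = -20/3.

-20/3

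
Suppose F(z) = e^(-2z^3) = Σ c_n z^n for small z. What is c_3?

-2

Use the known series and substitute for the argument.
F(0) = 1
F′(0) = 0
F′′(0) = 0
F′′′(0) = -12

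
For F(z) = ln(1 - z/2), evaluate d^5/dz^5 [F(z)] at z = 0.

-3/4

Use the known series and substitute for the argument.
The coefficient of z^5 in the expansion is -1/160, so F^(5)(0) = 5! * (-1/160) = -3/4.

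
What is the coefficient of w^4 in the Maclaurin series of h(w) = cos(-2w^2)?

-2

[w^0] = 1;  [w^1] = 0;  [w^2] = 0;  [w^3] = 0;  [w^4] = -2.
So c_4 = h^(4)(0)/4! = -2.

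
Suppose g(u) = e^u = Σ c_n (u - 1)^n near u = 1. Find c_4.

e/24

Compute the successive derivatives at the expansion point and divide by k!.
g(1) = e
g′(1) = e
g′′(1) = e
g′′′(1) = e
g^(4)(1) = e
The Taylor polynomial is Σ g^(k)(1)/k! · (u - 1)^k.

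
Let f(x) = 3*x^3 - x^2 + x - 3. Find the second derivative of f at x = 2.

34

Use the known series and substitute for the argument.
The coefficient of (x - 2)^2 in the expansion is 17, so f′′(2) = 2! * (17) = 34.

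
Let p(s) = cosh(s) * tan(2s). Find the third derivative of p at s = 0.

Write out both Maclaurin series and multiply, keeping only the needed powers.
From the series, [s^3] p = 11/3; multiply by 3! = 6 to get 22.

22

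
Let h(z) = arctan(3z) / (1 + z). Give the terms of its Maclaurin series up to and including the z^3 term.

Take the Cauchy product of the two expansions.
h(0) = 0
h′(0) = 3
h′′(0) = -6
h′′′(0) = -36

-6*z^3 - 3*z^2 + 3*z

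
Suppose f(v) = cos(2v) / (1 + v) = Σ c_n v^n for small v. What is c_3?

1

Multiply the two series term by term and collect like powers.
f(0) = 1
f′(0) = -1
f′′(0) = -2
f′′′(0) = 6
So c_3 = f′′′(0)/3! = 1.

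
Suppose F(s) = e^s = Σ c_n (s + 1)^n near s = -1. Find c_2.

Compute the successive derivatives at the expansion point and divide by k!.
F(-1) = e^(-1)
F′(-1) = e^(-1)
F′′(-1) = e^(-1)
Dividing each by k! gives the coefficients c_0, ..., c_2.

e^(-1)/2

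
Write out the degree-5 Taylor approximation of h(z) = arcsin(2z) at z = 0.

12*z^5/5 + 4*z^3/3 + 2*z

h(0) = 0
h′(0) = 2
h′′(0) = 0
h′′′(0) = 8
h^(4)(0) = 0
h^(5)(0) = 288
The Taylor polynomial is Σ h^(k)(0)/k! · z^k.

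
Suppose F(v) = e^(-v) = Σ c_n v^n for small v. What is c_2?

Differentiate repeatedly and evaluate at the center.
F(0) = 1
F′(0) = -1
F′′(0) = 1
Then c_k = F^(k)(0)/k! gives each Taylor coefficient.

1/2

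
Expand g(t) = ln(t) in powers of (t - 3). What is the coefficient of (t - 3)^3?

1/81

g(3) = ln(3)
g′(3) = 1/3
g′′(3) = -1/9
g′′′(3) = 2/27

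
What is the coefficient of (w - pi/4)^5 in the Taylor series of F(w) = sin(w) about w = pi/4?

sqrt(2)/240

[(w - pi/4)^0] = sqrt(2)/2;  [(w - pi/4)^1] = sqrt(2)/2;  [(w - pi/4)^2] = -sqrt(2)/4;  [(w - pi/4)^3] = -sqrt(2)/12;  [(w - pi/4)^4] = sqrt(2)/48;  [(w - pi/4)^5] = sqrt(2)/240.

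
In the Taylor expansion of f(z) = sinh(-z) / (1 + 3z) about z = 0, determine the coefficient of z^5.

Multiply the two series term by term and collect like powers.
f(0) = 0
f′(0) = -1
f′′(0) = 6
f′′′(0) = -55
f^(4)(0) = 660
f^(5)(0) = -9901

-9901/120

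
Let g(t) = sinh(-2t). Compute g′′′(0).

-8

From the series, [t^3] g = -4/3; multiply by 3! = 6 to get -8.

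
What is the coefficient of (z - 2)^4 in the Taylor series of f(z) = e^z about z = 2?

Apply the Taylor formula c_k = f^(k)(a)/k!.
So c_4 = f^(4)(2)/4! = e^(2)/24.

e^(2)/24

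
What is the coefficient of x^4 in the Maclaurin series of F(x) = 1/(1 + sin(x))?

2/3

Plug the Maclaurin series of the inner function into that of the outer and collect terms.
F(0) = 1
F′(0) = -1
F′′(0) = 2
F′′′(0) = -5
F^(4)(0) = 16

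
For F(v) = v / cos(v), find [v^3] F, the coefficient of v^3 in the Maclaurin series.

1/2

Write the quotient as an unknown series and match coefficients against numerator = denominator · series.
F(0) = 0
F′(0) = 1
F′′(0) = 0
F′′′(0) = 3
Dividing each by k! gives the coefficients c_0, ..., c_3.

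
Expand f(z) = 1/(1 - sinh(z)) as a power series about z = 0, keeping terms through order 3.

Substitute the inner expansion into the outer series and collect powers.

7*z^3/6 + z^2 + z + 1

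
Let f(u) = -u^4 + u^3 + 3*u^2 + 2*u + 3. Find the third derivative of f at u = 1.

-18

Apply the Taylor formula c_k = f^(k)(a)/k!.
The coefficient of (u - 1)^3 in the expansion is -3, so f′′′(1) = 3! * (-3) = -18.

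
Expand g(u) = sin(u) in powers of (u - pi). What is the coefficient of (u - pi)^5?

-1/120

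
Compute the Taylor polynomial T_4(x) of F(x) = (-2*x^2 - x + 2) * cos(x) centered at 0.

Multiply each power in the prefactor through the base expansion.
F(0) = 2
F′(0) = -1
F′′(0) = -6
F′′′(0) = 3
F^(4)(0) = 26

13*x^4/12 + x^3/2 - 3*x^2 - x + 2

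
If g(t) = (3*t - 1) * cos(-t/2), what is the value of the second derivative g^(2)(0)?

Multiply each power in the prefactor through the base expansion.
From the series, [t^2] g = 1/8; multiply by 2! = 2 to get 1/4.

1/4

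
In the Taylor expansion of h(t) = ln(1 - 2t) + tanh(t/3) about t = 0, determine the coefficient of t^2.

Expand each term separately and add.
h(0) = 0
h′(0) = -5/3
h′′(0) = -4
So c_2 = h′′(0)/2! = -2.

-2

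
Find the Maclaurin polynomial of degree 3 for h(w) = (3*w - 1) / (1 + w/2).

Shift and add copies of the series according to the polynomial's terms.
h(0) = -1
h′(0) = 7/2
h′′(0) = -7/2
h′′′(0) = 21/4

7*w^3/8 - 7*w^2/4 + 7*w/2 - 1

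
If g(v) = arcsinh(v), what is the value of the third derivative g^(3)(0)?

From the series, [v^3] g = -1/6; multiply by 3! = 6 to get -1.

-1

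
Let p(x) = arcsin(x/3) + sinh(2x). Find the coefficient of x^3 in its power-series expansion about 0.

Combine the two series term by term.
p(0) = 0
p′(0) = 7/3
p′′(0) = 0
p′′′(0) = 217/27
So c_3 = p′′′(0)/3! = 217/162.

217/162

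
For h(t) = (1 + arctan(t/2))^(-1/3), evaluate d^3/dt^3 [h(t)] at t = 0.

-5/108

Substitute the inner expansion into the outer series and collect powers.
The coefficient of t^3 in the expansion is -5/648, so h′′′(0) = 3! * (-5/648) = -5/108.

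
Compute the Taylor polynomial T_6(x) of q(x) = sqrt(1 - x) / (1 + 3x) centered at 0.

Expand each factor separately, then convolve coefficients.
q(0) = 1
q′(0) = -7/2
q′′(0) = 83/4
q′′′(0) = -1497/8
q^(4)(0) = 35913/16
q^(5)(0) = -1077495/32
q^(6)(0) = 38788875/64

861975*x^6/1024 - 71833*x^5/256 + 11971*x^4/128 - 499*x^3/16 + 83*x^2/8 - 7*x/2 + 1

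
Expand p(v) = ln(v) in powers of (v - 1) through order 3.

Apply the Taylor formula c_k = f^(k)(a)/k!.

(v - 1)^3/3 - (v - 1)^2/2 + (v - 1)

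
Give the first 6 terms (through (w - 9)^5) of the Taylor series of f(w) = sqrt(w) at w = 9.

7*(w - 9)^5/5038848 - 5*(w - 9)^4/279936 + (w - 9)^3/3888 - (w - 9)^2/216 + (w - 9)/6 + 3

Use the known series and substitute for the argument.
f(9) = 3
f′(9) = 1/6
f′′(9) = -1/108
f′′′(9) = 1/648
f^(4)(9) = -5/11664
f^(5)(9) = 35/209952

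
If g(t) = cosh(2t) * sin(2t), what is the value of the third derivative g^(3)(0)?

Expand each factor separately, then convolve coefficients.
From the series, [t^3] g = 8/3; multiply by 3! = 6 to get 16.

16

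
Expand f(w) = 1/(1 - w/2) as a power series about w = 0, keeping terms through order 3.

w^3/8 + w^2/4 + w/2 + 1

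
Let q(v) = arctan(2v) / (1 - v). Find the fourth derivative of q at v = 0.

-16

Expand each factor separately, then convolve coefficients.
The coefficient of v^4 in the expansion is -2/3, so q^(4)(0) = 4! * (-2/3) = -16.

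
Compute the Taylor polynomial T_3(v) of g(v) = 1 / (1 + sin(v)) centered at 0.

-5*v^3/6 + v^2 - v + 1

Write 1/(1+u) = 1 - u + u^2 - u^3 + ... and substitute the series for u.
g(0) = 1
g′(0) = -1
g′′(0) = 2
g′′′(0) = -5
Dividing each by k! gives the coefficients c_0, ..., c_3.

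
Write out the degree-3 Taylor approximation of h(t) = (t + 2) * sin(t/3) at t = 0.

Shift and add copies of the series according to the polynomial's terms.

-t^3/81 + t^2/3 + 2*t/3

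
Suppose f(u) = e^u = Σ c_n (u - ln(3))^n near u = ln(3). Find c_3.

Apply the Taylor formula c_k = f^(k)(a)/k!.
f(ln(3)) = 3
f′(ln(3)) = 3
f′′(ln(3)) = 3
f′′′(ln(3)) = 3
So c_3 = f′′′(ln(3))/3! = 1/2.

1/2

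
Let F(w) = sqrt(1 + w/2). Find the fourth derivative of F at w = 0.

-15/256

The coefficient of w^4 in the expansion is -5/2048, so F^(4)(0) = 4! * (-5/2048) = -15/256.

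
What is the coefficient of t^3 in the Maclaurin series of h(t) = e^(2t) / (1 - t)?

Use 1/(1 - r) = Σ r^k on the denominator, then take the Cauchy product.
h(0) = 1
h′(0) = 3
h′′(0) = 10
h′′′(0) = 38
Then c_k = h^(k)(0)/k! gives each Taylor coefficient.

19/3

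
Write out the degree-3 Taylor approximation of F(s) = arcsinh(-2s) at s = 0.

F(0) = 0
F′(0) = -2
F′′(0) = 0
F′′′(0) = 8
The Taylor polynomial is Σ F^(k)(0)/k! · s^k.

4*s^3/3 - 2*s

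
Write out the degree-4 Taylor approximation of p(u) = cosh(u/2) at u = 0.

Differentiate repeatedly and evaluate at the center.

u^4/384 + u^2/8 + 1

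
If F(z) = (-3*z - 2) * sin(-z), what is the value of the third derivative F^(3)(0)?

-2

Distribute the polynomial across the series and collect like powers.
From the series, [z^3] F = -1/3; multiply by 3! = 6 to get -2.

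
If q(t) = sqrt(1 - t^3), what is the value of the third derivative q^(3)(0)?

-3

From the series, [t^3] q = -1/2; multiply by 3! = 6 to get -3.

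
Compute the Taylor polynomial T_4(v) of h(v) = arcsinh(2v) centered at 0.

-4*v^3/3 + 2*v

h(0) = 0
h′(0) = 2
h′′(0) = 0
h′′′(0) = -8
h^(4)(0) = 0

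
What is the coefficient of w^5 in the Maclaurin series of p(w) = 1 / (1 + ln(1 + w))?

Write 1/(1+u) = 1 - u + u^2 - u^3 + ... and substitute the series for u.
p(0) = 1
p′(0) = -1
p′′(0) = 3
p′′′(0) = -14
p^(4)(0) = 88
p^(5)(0) = -694
So c_5 = p^(5)(0)/5! = -347/60.

-347/60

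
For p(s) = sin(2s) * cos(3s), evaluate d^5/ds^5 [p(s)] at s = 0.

Multiply the two series term by term and collect like powers.
The coefficient of s^5 in the expansion is 781/60, so p^(5)(0) = 5! * (781/60) = 1562.

1562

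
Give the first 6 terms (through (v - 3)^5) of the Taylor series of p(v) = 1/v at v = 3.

-(v - 3)^5/729 + (v - 3)^4/243 - (v - 3)^3/81 + (v - 3)^2/27 - (v - 3)/9 + 1/3

Use the known series and substitute for the argument.
[(v - 3)^0] = 1/3;  [(v - 3)^1] = -1/9;  [(v - 3)^2] = 1/27;  [(v - 3)^3] = -1/81;  [(v - 3)^4] = 1/243;  [(v - 3)^5] = -1/729.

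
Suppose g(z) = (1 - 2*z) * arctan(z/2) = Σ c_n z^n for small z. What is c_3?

Multiply each power in the prefactor through the base expansion.
g(0) = 0
g′(0) = 1/2
g′′(0) = -2
g′′′(0) = -1/4
Dividing each by k! gives the coefficients c_0, ..., c_3.

-1/24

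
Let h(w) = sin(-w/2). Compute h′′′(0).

1/8

Use the known series and substitute for the argument.
The coefficient of w^3 in the expansion is 1/48, so h′′′(0) = 3! * (1/48) = 1/8.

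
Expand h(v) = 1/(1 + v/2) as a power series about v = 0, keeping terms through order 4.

v^4/16 - v^3/8 + v^2/4 - v/2 + 1

[v^0] = 1;  [v^1] = -1/2;  [v^2] = 1/4;  [v^3] = -1/8;  [v^4] = 1/16.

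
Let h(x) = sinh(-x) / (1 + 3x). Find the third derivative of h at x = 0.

Take the Cauchy product of the two expansions.
The coefficient of x^3 in the expansion is -55/6, so h′′′(0) = 3! * (-55/6) = -55.

-55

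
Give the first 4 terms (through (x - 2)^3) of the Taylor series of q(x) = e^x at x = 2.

Use the known series and substitute for the argument.

(x - 2)^3*e^(2)/6 + (x - 2)^2*e^(2)/2 + (x - 2)*e^(2) + e^(2)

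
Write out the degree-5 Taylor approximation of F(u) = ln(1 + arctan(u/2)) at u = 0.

Let u equal the inner series; expand the outer function in u and truncate.
F(0) = 0
F′(0) = 1/2
F′′(0) = -1/4
F′′′(0) = 0
F^(4)(0) = 1/8
F^(5)(0) = 1/4
The Taylor polynomial is Σ F^(k)(0)/k! · u^k.

u^5/480 + u^4/192 - u^2/8 + u/2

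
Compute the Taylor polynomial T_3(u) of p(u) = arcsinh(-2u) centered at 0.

4*u^3/3 - 2*u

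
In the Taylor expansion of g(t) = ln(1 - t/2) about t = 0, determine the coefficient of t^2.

-1/8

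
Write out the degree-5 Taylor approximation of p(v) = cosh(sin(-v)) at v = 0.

-v^4/8 + v^2/2 + 1

Let u equal the inner series; expand the outer function in u and truncate.
[v^0] = 1;  [v^1] = 0;  [v^2] = 1/2;  [v^3] = 0;  [v^4] = -1/8;  [v^5] = 0.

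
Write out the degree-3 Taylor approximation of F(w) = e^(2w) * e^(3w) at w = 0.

Take the Cauchy product of the two expansions.

125*w^3/6 + 25*w^2/2 + 5*w + 1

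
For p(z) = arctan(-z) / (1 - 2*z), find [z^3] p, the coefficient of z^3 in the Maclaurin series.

Multiply the numerator's expansion by the denominator's geometric series.
So c_3 = p′′′(0)/3! = -11/3.

-11/3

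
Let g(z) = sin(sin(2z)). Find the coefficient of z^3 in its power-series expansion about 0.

Substitute the inner expansion into the outer series and collect powers.
[z^0] = 0;  [z^1] = 2;  [z^2] = 0;  [z^3] = -8/3.
So c_3 = g′′′(0)/3! = -8/3.

-8/3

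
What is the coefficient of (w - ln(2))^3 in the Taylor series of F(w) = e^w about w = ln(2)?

1/3

F(ln(2)) = 2
F′(ln(2)) = 2
F′′(ln(2)) = 2
F′′′(ln(2)) = 2
The Taylor polynomial is Σ F^(k)(ln(2))/k! · (w - ln(2))^k.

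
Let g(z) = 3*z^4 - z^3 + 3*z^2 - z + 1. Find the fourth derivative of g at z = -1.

The coefficient of (z + 1)^4 in the expansion is 3, so g^(4)(-1) = 4! * (3) = 72.

72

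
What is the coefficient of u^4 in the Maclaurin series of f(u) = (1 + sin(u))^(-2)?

4

Compose series: expand the inner function first, then feed it into the outer expansion.
f(0) = 1
f′(0) = -2
f′′(0) = 6
f′′′(0) = -22
f^(4)(0) = 96
So c_4 = f^(4)(0)/4! = 4.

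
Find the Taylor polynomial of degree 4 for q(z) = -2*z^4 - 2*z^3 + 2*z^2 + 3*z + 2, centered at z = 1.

q(1) = 3
q′(1) = -7
q′′(1) = -32
q′′′(1) = -60
q^(4)(1) = -48
Dividing each by k! gives the coefficients c_0, ..., c_4.

-2*(z - 1)^4 - 10*(z - 1)^3 - 16*(z - 1)^2 - 7*(z - 1) + 3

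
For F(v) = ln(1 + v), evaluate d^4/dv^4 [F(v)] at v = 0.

-6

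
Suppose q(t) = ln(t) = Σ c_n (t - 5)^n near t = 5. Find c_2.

q(5) = ln(5)
q′(5) = 1/5
q′′(5) = -1/25
Then c_k = q^(k)(5)/k! gives each Taylor coefficient.

-1/50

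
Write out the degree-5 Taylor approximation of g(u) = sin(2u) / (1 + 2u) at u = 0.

404*u^5/15 - 40*u^4/3 + 20*u^3/3 - 4*u^2 + 2*u

Expand each factor separately, then convolve coefficients.
g(0) = 0
g′(0) = 2
g′′(0) = -8
g′′′(0) = 40
g^(4)(0) = -320
g^(5)(0) = 3232
The Taylor polynomial is Σ g^(k)(0)/k! · u^k.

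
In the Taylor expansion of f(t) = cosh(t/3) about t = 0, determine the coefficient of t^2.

1/18

Compute the successive derivatives at the expansion point and divide by k!.
f(0) = 1
f′(0) = 0
f′′(0) = 1/9
So c_2 = f′′(0)/2! = 1/18.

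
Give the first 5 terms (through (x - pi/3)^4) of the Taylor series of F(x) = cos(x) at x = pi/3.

Apply the Taylor formula c_k = f^(k)(a)/k!.

(x - pi/3)^4/48 + sqrt(3)*(x - pi/3)^3/12 - (x - pi/3)^2/4 - sqrt(3)*(x - pi/3)/2 + 1/2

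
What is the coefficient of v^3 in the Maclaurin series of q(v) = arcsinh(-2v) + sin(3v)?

Expand each term separately and add.
[v^0] = 0;  [v^1] = 1;  [v^2] = 0;  [v^3] = -19/6.

-19/6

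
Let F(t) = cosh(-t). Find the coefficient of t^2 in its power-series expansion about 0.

1/2

F(0) = 1
F′(0) = 0
F′′(0) = 1
Dividing each by k! gives the coefficients c_0, ..., c_2.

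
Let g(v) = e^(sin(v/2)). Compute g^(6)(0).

Let u equal the inner series; expand the outer function in u and truncate.
The coefficient of v^6 in the expansion is -1/15360, so g^(6)(0) = 6! * (-1/15360) = -3/64.

-3/64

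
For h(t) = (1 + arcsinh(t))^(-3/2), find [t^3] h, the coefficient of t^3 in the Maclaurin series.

-31/16

Plug the Maclaurin series of the inner function into that of the outer and collect terms.
[t^0] = 1;  [t^1] = -3/2;  [t^2] = 15/8;  [t^3] = -31/16.
So c_3 = h′′′(0)/3! = -31/16.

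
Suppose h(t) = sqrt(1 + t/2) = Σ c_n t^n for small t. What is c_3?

1/128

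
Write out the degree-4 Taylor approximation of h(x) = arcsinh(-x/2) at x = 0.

x^3/48 - x/2

Differentiate repeatedly and evaluate at the center.
h(0) = 0
h′(0) = -1/2
h′′(0) = 0
h′′′(0) = 1/8
h^(4)(0) = 0
Then c_k = h^(k)(0)/k! gives each Taylor coefficient.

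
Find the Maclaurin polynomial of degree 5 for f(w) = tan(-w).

-2*w^5/15 - w^3/3 - w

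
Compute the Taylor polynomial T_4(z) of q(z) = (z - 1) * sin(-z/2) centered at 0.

Distribute the polynomial across the series and collect like powers.
[z^0] = 0;  [z^1] = 1/2;  [z^2] = -1/2;  [z^3] = -1/48;  [z^4] = 1/48.

z^4/48 - z^3/48 - z^2/2 + z/2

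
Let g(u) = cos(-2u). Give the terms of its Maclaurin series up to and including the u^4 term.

2*u^4/3 - 2*u^2 + 1

[u^0] = 1;  [u^1] = 0;  [u^2] = -2;  [u^3] = 0;  [u^4] = 2/3.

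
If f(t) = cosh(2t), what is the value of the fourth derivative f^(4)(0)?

Apply the Taylor formula c_k = f^(k)(a)/k!.
From the series, [t^4] f = 2/3; multiply by 4! = 24 to get 16.

16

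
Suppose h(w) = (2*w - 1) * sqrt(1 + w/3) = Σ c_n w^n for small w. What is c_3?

-13/432

Multiply each power in the prefactor through the base expansion.
h(0) = -1
h′(0) = 11/6
h′′(0) = 25/36
h′′′(0) = -13/72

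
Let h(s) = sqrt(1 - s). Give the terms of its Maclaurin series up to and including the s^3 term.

h(0) = 1
h′(0) = -1/2
h′′(0) = -1/4
h′′′(0) = -3/8

-s^3/16 - s^2/8 - s/2 + 1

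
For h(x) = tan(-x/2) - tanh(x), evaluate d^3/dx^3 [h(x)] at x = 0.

Expand each term separately and add.
The coefficient of x^3 in the expansion is 7/24, so h′′′(0) = 3! * (7/24) = 7/4.

7/4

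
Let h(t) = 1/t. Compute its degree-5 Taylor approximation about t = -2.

-(t + 2)^5/64 - (t + 2)^4/32 - (t + 2)^3/16 - (t + 2)^2/8 - (t + 2)/4 - 1/2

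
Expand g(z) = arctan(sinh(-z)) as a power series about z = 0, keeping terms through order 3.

z^3/6 - z

Substitute the inner expansion into the outer series and collect powers.
g(0) = 0
g′(0) = -1
g′′(0) = 0
g′′′(0) = 1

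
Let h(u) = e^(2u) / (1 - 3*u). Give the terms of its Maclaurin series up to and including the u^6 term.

12779*u^6/9 + 7099*u^5/15 + 473*u^4/3 + 157*u^3/3 + 17*u^2 + 5*u + 1

Expand 1/(denominator) as a geometric series and multiply by the numerator's series.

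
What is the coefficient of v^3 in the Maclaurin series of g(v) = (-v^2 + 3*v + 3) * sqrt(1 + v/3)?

-29/144

Multiply each power in the prefactor through the base expansion.
g(0) = 3
g′(0) = 7/2
g′′(0) = -13/12
g′′′(0) = -29/24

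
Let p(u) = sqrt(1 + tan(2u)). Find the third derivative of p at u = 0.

Let u equal the inner series; expand the outer function in u and truncate.
The coefficient of u^3 in the expansion is 11/6, so p′′′(0) = 3! * (11/6) = 11.

11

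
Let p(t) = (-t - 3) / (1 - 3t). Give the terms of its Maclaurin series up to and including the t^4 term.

-270*t^4 - 90*t^3 - 30*t^2 - 10*t - 3

Distribute the polynomial across the series and collect like powers.
p(0) = -3
p′(0) = -10
p′′(0) = -60
p′′′(0) = -540
p^(4)(0) = -6480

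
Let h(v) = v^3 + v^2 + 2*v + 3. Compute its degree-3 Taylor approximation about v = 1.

(v - 1)^3 + 4*(v - 1)^2 + 7*(v - 1) + 7

Apply the Taylor formula c_k = f^(k)(a)/k!.
h(1) = 7
h′(1) = 7
h′′(1) = 8
h′′′(1) = 6
The Taylor polynomial is Σ h^(k)(1)/k! · (v - 1)^k.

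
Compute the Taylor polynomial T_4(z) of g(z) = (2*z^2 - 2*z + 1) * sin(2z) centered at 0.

8*z^4/3 + 8*z^3/3 - 4*z^2 + 2*z

Distribute the polynomial across the series and collect like powers.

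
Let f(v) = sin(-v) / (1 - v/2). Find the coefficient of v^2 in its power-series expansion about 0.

Take the Cauchy product of the two expansions.

-1/2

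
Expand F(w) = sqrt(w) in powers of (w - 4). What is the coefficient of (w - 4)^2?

-1/64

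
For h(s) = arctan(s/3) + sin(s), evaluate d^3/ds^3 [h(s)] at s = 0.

-29/27

Expand each term separately and add.
From the series, [s^3] h = -29/162; multiply by 3! = 6 to get -29/27.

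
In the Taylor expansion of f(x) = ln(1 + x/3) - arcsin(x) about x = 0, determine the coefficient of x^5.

Expand each term separately and add.
[x^0] = 0;  [x^1] = -2/3;  [x^2] = -1/18;  [x^3] = -25/162;  [x^4] = -1/324;  [x^5] = -721/9720.

-721/9720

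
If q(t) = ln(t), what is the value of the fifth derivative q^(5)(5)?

24/3125

Differentiate repeatedly and evaluate at the center.
From the series, [(t - 5)^5] q = 1/15625; multiply by 5! = 120 to get 24/3125.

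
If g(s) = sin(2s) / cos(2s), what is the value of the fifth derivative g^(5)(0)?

Write the quotient as an unknown series and match coefficients against numerator = denominator · series.
The coefficient of s^5 in the expansion is 64/15, so g^(5)(0) = 5! * (64/15) = 512.

512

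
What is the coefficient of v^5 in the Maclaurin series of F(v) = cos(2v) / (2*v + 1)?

Expand 1/(denominator) as a geometric series and multiply by the numerator's series.
[v^0] = 1;  [v^1] = -2;  [v^2] = 2;  [v^3] = -4;  [v^4] = 26/3;  [v^5] = -52/3.

-52/3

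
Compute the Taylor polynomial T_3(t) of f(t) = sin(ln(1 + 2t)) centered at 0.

4*t^3/3 - 2*t^2 + 2*t

Compose series: expand the inner function first, then feed it into the outer expansion.
f(0) = 0
f′(0) = 2
f′′(0) = -4
f′′′(0) = 8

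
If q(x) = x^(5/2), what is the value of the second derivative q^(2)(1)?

15/4

Apply the Taylor formula c_k = f^(k)(a)/k!.
From the series, [(x - 1)^2] q = 15/8; multiply by 2! = 2 to get 15/4.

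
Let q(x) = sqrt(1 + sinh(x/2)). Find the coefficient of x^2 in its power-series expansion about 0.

-1/32

Plug the Maclaurin series of the inner function into that of the outer and collect terms.
q(0) = 1
q′(0) = 1/4
q′′(0) = -1/16
So c_2 = q′′(0)/2! = -1/32.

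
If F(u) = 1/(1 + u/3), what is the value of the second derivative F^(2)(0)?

2/9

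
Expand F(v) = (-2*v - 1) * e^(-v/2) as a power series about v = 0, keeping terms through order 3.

-11*v^3/48 + 7*v^2/8 - 3*v/2 - 1

Distribute the polynomial across the series and collect like powers.
F(0) = -1
F′(0) = -3/2
F′′(0) = 7/4
F′′′(0) = -11/8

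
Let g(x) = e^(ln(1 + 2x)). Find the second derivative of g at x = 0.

Compose series: expand the inner function first, then feed it into the outer expansion.
The coefficient of x^2 in the expansion is 0, so g′′(0) = 2! * (0) = 0.

0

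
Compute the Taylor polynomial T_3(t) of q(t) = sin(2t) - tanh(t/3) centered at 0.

Expand each term separately and add.
q(0) = 0
q′(0) = 5/3
q′′(0) = 0
q′′′(0) = -214/27
Dividing each by k! gives the coefficients c_0, ..., c_3.

-107*t^3/81 + 5*t/3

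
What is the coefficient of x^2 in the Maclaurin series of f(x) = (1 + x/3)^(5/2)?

Differentiate repeatedly and evaluate at the center.
[x^0] = 1;  [x^1] = 5/6;  [x^2] = 5/24.

5/24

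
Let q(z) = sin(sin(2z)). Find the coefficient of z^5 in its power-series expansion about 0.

16/5

Substitute the inner expansion into the outer series and collect powers.
q(0) = 0
q′(0) = 2
q′′(0) = 0
q′′′(0) = -16
q^(4)(0) = 0
q^(5)(0) = 384
So c_5 = q^(5)(0)/5! = 16/5.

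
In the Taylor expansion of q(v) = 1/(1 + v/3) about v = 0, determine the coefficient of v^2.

1/9

q(0) = 1
q′(0) = -1/3
q′′(0) = 2/9
So c_2 = q′′(0)/2! = 1/9.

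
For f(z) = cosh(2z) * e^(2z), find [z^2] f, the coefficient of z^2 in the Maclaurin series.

Multiply the two series term by term and collect like powers.
[z^0] = 1;  [z^1] = 2;  [z^2] = 4.

4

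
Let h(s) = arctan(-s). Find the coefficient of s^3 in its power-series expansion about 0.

1/3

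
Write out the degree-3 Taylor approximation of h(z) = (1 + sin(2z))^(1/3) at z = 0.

Plug the Maclaurin series of the inner function into that of the outer and collect terms.
[z^0] = 1;  [z^1] = 2/3;  [z^2] = -4/9;  [z^3] = 4/81.

4*z^3/81 - 4*z^2/9 + 2*z/3 + 1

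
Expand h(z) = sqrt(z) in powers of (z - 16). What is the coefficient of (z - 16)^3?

h(16) = 4
h′(16) = 1/8
h′′(16) = -1/256
h′′′(16) = 3/8192
So c_3 = h′′′(16)/3! = 1/16384.

1/16384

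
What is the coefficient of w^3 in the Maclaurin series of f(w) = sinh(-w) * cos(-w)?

Write out both Maclaurin series and multiply, keeping only the needed powers.

1/3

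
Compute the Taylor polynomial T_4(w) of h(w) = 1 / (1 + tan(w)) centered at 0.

5*w^4/3 - 4*w^3/3 + w^2 - w + 1

Expand as Σ (-1)^k u^k with u equal to the inner function's series.
h(0) = 1
h′(0) = -1
h′′(0) = 2
h′′′(0) = -8
h^(4)(0) = 40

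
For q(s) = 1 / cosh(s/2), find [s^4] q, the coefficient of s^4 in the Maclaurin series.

Write the quotient as an unknown series and match coefficients against numerator = denominator · series.
q(0) = 1
q′(0) = 0
q′′(0) = -1/4
q′′′(0) = 0
q^(4)(0) = 5/16
So c_4 = q^(4)(0)/4! = 5/384.

5/384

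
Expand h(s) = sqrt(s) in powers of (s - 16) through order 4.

-5*(s - 16)^4/2097152 + (s - 16)^3/16384 - (s - 16)^2/512 + (s - 16)/8 + 4

Apply the Taylor formula c_k = f^(k)(a)/k!.
h(16) = 4
h′(16) = 1/8
h′′(16) = -1/256
h′′′(16) = 3/8192
h^(4)(16) = -15/262144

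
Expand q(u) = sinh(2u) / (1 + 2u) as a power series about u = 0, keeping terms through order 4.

Take the Cauchy product of the two expansions.

-56*u^4/3 + 28*u^3/3 - 4*u^2 + 2*u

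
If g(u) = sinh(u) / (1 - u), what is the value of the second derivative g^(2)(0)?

Take the Cauchy product of the two expansions.
The coefficient of u^2 in the expansion is 1, so g′′(0) = 2! * (1) = 2.

2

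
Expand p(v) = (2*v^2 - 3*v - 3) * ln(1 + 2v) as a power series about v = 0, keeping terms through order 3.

2*v^3 - 6*v

Multiply each power in the prefactor through the base expansion.
p(0) = 0
p′(0) = -6
p′′(0) = 0
p′′′(0) = 12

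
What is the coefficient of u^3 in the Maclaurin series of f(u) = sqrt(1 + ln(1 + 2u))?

Compose series: expand the inner function first, then feed it into the outer expansion.
f(0) = 1
f′(0) = 1
f′′(0) = -3
f′′′(0) = 17

17/6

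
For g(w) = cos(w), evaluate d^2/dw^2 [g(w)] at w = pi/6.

-sqrt(3)/2

Compute the successive derivatives at the expansion point and divide by k!.
From the series, [(w - pi/6)^2] g = -sqrt(3)/4; multiply by 2! = 2 to get -sqrt(3)/2.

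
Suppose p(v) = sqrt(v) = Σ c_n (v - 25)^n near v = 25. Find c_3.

1/50000

Compute the successive derivatives at the expansion point and divide by k!.
So c_3 = p′′′(25)/3! = 1/50000.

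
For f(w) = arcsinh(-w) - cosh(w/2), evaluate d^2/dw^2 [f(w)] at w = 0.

Combine the two series term by term.
The coefficient of w^2 in the expansion is -1/8, so f′′(0) = 2! * (-1/8) = -1/4.

-1/4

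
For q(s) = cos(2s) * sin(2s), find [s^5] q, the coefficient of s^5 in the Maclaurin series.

Write out both Maclaurin series and multiply, keeping only the needed powers.
So c_5 = q^(5)(0)/5! = 64/15.

64/15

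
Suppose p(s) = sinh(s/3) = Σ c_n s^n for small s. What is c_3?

p(0) = 0
p′(0) = 1/3
p′′(0) = 0
p′′′(0) = 1/27

1/162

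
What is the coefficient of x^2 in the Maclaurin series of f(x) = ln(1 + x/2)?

-1/8

f(0) = 0
f′(0) = 1/2
f′′(0) = -1/4
The Taylor polynomial is Σ f^(k)(0)/k! · x^k.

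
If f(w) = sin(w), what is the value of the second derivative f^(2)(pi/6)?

From the series, [(w - pi/6)^2] f = -1/4; multiply by 2! = 2 to get -1/2.

-1/2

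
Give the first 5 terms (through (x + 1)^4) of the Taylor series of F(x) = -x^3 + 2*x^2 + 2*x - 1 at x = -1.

F(-1) = 0
F′(-1) = -5
F′′(-1) = 10
F′′′(-1) = -6
F^(4)(-1) = 0
The Taylor polynomial is Σ F^(k)(-1)/k! · (x + 1)^k.

-(x + 1)^3 + 5*(x + 1)^2 - 5*(x + 1)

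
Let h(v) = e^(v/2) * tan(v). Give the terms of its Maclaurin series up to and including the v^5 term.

Write out both Maclaurin series and multiply, keeping only the needed powers.
h(0) = 0
h′(0) = 1
h′′(0) = 1
h′′′(0) = 11/4
h^(4)(0) = 9/2
h^(5)(0) = 341/16
The Taylor polynomial is Σ h^(k)(0)/k! · v^k.

341*v^5/1920 + 3*v^4/16 + 11*v^3/24 + v^2/2 + v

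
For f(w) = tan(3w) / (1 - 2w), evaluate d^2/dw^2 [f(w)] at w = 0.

Expand each factor separately, then convolve coefficients.
From the series, [w^2] f = 6; multiply by 2! = 2 to get 12.

12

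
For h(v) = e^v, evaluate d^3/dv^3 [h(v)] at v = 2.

e^(2)

The coefficient of (v - 2)^3 in the expansion is e^(2)/6, so h′′′(2) = 3! * (e^(2)/6) = e^(2).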